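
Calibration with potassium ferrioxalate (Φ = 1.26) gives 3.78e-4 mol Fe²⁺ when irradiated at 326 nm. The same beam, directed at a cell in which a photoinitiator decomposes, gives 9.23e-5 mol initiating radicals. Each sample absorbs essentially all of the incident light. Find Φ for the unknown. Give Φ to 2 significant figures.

Φ = 0.31

Photons absorbed by the actinometer: 3.78e-4 / 1.26 = 3.000e-4 mol.
Φ(unknown) = 9.23e-5 / 3.000e-4 = 0.31.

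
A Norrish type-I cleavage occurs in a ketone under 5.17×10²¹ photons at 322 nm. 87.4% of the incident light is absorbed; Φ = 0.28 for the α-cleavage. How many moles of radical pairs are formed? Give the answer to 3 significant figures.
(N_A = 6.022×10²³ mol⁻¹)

0.00210 mol

Moles of photons: 5.17×10²¹ / 6.022×10²³ = 0.008585 mol.
Photons absorbed: 0.874 × 0.008585 = 0.007503 mol.
Product: Φ × n_abs = 0.28 × 0.007503 = 0.002101 mol.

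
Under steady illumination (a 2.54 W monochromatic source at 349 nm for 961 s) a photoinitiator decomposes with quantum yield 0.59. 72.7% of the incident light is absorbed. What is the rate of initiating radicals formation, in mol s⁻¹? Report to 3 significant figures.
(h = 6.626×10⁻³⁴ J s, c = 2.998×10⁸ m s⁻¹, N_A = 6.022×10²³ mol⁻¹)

Photon energy at 349 nm: hc/λ = (6.626×10⁻³⁴)(2.998×10⁸)/(349×10⁻⁹) = 5.692×10⁻¹⁹ J.
Energy delivered: (2.54 W)(961 s) = 2441 J.
Photons incident: 2441 / 5.692×10⁻¹⁹ = 4.288×10²¹, i.e. 4.288×10²¹/6.022×10²³ = 0.007121 mol.
Photons absorbed: 0.727 × 0.007121 = 0.005177 mol.
Product formed: 0.59 × 0.005177 = 0.003054 mol.
Rate: 0.003054 / 961 s = 3.18×10⁻⁶ mol s⁻¹.

3.18×10⁻⁶ mol s⁻¹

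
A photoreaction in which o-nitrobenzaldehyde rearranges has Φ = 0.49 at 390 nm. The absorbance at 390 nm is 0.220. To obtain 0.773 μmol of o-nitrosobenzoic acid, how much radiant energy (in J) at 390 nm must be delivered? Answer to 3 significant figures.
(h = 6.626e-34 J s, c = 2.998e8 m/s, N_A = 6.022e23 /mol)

1.22 J

Product: 0.773 μmol = 7.73e-7 mol.
Photons that must be absorbed: 7.73e-7 / 0.49 = 1.578e-6 mol.
Fraction absorbed: 1 − 10^(−0.220) = 0.3974.
Incident photons needed: 1.578e-6 / 0.3974 = 3.971e-6 mol.
Photon energy: hc/λ = 5.094e-19 J; per mole, 3.068e5 J mol⁻¹.
Energy required: 3.971e-6 × 3.068e5 = 1.22 J.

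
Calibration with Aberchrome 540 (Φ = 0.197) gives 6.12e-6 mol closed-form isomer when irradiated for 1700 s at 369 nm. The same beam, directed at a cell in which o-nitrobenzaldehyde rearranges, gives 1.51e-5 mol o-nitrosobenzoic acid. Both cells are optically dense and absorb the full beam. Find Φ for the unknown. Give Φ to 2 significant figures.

Photons absorbed by the actinometer: 6.12e-6 / 0.197 = 3.107e-5 mol.
Φ(unknown) = 1.51e-5 / 3.107e-5 = 0.49.

Φ = 0.49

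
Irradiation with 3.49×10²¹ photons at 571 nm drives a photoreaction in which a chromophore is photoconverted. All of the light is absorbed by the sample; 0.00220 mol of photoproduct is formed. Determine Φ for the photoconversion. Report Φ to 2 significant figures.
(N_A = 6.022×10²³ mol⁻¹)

Moles of photons: 3.49×10²¹ / 6.022×10²³ = 0.005795 mol.
Φ = 0.00220 mol / 0.005795 mol photons = 0.38.

Φ = 0.38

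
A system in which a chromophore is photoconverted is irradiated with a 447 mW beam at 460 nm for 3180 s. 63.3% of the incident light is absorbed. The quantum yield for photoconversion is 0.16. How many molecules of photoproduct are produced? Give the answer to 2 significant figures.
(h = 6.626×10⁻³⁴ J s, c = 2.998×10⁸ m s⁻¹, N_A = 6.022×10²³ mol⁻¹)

3.3×10²⁰ molecules

Photon energy at 460 nm: hc/λ = (6.626×10⁻³⁴)(2.998×10⁸)/(460×10⁻⁹) = 4.318×10⁻¹⁹ J.
Energy delivered: (447 mW)(3180 s) = 1421 J.
Photons incident: 1421 / 4.318×10⁻¹⁹ = 3.291×10²¹, i.e. 3.291×10²¹/6.022×10²³ = 0.005465 mol.
Photons absorbed: 0.633 × 0.005465 = 0.003459 mol.
Product: Φ × n_abs = 0.16 × 0.003459 = 5.534×10⁻⁴ mol.
As a count: 5.534×10⁻⁴ × 6.022×10²³ = 3.3×10²⁰.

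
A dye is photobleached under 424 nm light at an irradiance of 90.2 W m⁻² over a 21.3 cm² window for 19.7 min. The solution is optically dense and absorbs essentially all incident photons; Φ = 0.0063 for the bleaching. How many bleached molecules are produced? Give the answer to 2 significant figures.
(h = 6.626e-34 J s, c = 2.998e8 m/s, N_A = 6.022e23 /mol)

3.1e18 bleached molecules

Photon energy at 424 nm: hc/λ = (6.626e-34)(2.998e8)/(424e-9) = 4.685e-19 J.
Energy delivered: (90.2 W m⁻²)(21.3e-4 m²)(1182 s) = 227.1 J.
Photons incident: 227.1 / 4.685e-19 = 4.847e20, i.e. 4.847e20/6.022e23 = 8.049e-4 mol.
Product: Φ × n_abs = 0.0063 × 8.049e-4 = 5.071e-6 mol.
As a count: 5.071e-6 × 6.022e23 = 3.1e18.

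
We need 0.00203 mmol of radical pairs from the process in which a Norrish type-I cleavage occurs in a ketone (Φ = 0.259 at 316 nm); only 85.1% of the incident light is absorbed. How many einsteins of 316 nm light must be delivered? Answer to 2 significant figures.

Product: 0.00203 mmol = 2.03e-6 mol.
Photons that must be absorbed: 2.03e-6 / 0.259 = 7.838e-6 mol.
Incident photons needed: 7.838e-6 / 0.851 = 9.210e-6 mol.

9.2e-6 einstein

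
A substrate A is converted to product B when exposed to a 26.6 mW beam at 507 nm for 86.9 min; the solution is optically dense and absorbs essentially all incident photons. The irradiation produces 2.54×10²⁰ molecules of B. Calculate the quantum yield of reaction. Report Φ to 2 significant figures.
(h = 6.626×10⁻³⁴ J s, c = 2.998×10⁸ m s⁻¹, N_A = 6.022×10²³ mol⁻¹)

Product: 2.54×10²⁰ / 6.022×10²³ = 4.218×10⁻⁴ mol.
Photon energy at 507 nm: hc/λ = (6.626×10⁻³⁴)(2.998×10⁸)/(507×10⁻⁹) = 3.918×10⁻¹⁹ J.
Energy delivered: (26.6 mW)(5214 s) = 138.7 J.
Photons incident: 138.7 / 3.918×10⁻¹⁹ = 3.540×10²⁰, i.e. 3.540×10²⁰/6.022×10²³ = 5.878×10⁻⁴ mol.
Φ = 4.218×10⁻⁴ mol / 5.878×10⁻⁴ mol photons = 0.72.

Φ = 0.72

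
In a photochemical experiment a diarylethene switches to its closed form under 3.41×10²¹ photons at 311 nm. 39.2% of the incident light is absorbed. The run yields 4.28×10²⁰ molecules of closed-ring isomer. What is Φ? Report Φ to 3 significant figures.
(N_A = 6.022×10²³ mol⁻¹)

Φ = 0.320

Product: 4.28×10²⁰ / 6.022×10²³ = 7.107×10⁻⁴ mol.
Moles of photons: 3.41×10²¹ / 6.022×10²³ = 0.005663 mol.
Photons absorbed: 0.392 × 0.005663 = 0.002220 mol.
Φ = 7.107×10⁻⁴ mol / 0.002220 mol photons = 0.320.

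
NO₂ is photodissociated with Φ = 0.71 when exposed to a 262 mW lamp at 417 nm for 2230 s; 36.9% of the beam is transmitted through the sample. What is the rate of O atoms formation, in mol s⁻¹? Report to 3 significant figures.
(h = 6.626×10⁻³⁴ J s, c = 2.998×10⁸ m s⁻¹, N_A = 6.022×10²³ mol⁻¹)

4.09×10⁻⁷ mol s⁻¹

Photon energy at 417 nm: hc/λ = (6.626×10⁻³⁴)(2.998×10⁸)/(417×10⁻⁹) = 4.764×10⁻¹⁹ J.
Energy delivered: (262 mW)(2230 s) = 584.3 J.
Photons incident: 584.3 / 4.764×10⁻¹⁹ = 1.226×10²¹, i.e. 1.226×10²¹/6.022×10²³ = 0.002036 mol.
Fraction absorbed: 1 − 36.9/100 = 0.6310.
Photons absorbed: 0.6310 × 0.002036 = 0.001285 mol.
Product formed: 0.71 × 0.001285 = 9.123×10⁻⁴ mol.
Rate: 9.123×10⁻⁴ / 2230 s = 4.09×10⁻⁷ mol s⁻¹.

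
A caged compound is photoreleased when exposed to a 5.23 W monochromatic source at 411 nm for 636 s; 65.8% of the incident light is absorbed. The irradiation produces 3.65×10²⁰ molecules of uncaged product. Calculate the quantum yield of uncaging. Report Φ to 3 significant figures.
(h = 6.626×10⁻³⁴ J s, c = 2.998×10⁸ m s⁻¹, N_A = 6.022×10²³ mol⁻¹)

Product: 3.65×10²⁰ / 6.022×10²³ = 6.061×10⁻⁴ mol.
Photon energy at 411 nm: hc/λ = (6.626×10⁻³⁴)(2.998×10⁸)/(411×10⁻⁹) = 4.833×10⁻¹⁹ J.
Energy delivered: (5.23 W)(636 s) = 3326 J.
Photons incident: 3326 / 4.833×10⁻¹⁹ = 6.882×10²¹, i.e. 6.882×10²¹/6.022×10²³ = 0.01143 mol.
Photons absorbed: 0.658 × 0.01143 = 0.007521 mol.
Φ = 6.061×10⁻⁴ mol / 0.007521 mol photons = 0.0806.

Φ = 0.0806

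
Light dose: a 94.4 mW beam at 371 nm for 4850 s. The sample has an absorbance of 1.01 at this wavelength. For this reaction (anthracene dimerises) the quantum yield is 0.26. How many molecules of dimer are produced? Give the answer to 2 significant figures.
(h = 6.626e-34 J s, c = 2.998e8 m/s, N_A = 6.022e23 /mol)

2.0e20 molecules

Photon energy at 371 nm: hc/λ = (6.626e-34)(2.998e8)/(371e-9) = 5.354e-19 J.
Energy delivered: (94.4 mW)(4850 s) = 457.8 J.
Photons incident: 457.8 / 5.354e-19 = 8.551e20, i.e. 8.551e20/6.022e23 = 0.001420 mol.
Fraction absorbed: 1 − 10^(−1.01) = 0.9023.
Photons absorbed: 0.9023 × 0.001420 = 0.001281 mol.
Product: Φ × n_abs = 0.26 × 0.001281 = 3.331e-4 mol.
As a count: 3.331e-4 × 6.022e23 = 2.0e20.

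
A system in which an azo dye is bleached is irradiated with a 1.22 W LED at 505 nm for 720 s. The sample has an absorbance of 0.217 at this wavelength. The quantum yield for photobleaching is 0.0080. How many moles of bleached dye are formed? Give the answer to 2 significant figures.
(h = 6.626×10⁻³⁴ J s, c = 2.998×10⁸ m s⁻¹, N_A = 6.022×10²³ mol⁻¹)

1.2×10⁻⁵ mol

Photon energy at 505 nm: hc/λ = (6.626×10⁻³⁴)(2.998×10⁸)/(505×10⁻⁹) = 3.934×10⁻¹⁹ J.
Energy delivered: (1.22 W)(720 s) = 878.4 J.
Photons incident: 878.4 / 3.934×10⁻¹⁹ = 2.233×10²¹, i.e. 2.233×10²¹/6.022×10²³ = 0.003708 mol.
Fraction absorbed: 1 − 10^(−0.217) = 0.3933.
Photons absorbed: 0.3933 × 0.003708 = 0.001458 mol.
Product: Φ × n_abs = 0.0080 × 0.001458 = 1.166×10⁻⁵ mol.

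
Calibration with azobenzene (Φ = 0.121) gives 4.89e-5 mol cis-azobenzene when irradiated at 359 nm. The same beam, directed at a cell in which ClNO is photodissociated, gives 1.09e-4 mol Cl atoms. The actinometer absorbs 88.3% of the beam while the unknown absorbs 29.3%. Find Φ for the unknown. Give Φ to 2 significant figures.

Photons absorbed by the actinometer: 4.89e-5 / 0.121 = 4.041e-4 mol.
Incident flux: 4.041e-4 / 0.883 = 4.576e-4 einstein.
Absorbed by unknown: 0.293 × 4.576e-4 = 1.341e-4 mol.
Φ(unknown) = 1.09e-4 / 1.341e-4 = 0.81.

Φ = 0.81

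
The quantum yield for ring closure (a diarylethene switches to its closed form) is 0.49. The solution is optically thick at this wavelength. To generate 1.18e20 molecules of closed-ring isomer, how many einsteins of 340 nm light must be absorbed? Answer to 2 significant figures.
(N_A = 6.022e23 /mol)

4.0e-4 einstein

Product: 1.18e20 / 6.022e23 = 1.959e-4 mol.
Photons that must be absorbed: 1.959e-4 / 0.49 = 3.998e-4 mol.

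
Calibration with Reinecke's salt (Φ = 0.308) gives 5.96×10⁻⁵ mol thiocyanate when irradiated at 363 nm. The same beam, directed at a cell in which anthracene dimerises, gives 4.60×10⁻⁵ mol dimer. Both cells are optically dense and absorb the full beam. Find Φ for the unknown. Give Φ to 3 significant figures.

Φ = 0.238

Photons absorbed by the actinometer: 5.96×10⁻⁵ / 0.308 = 1.935×10⁻⁴ mol.
Φ(unknown) = 4.60×10⁻⁵ / 1.935×10⁻⁴ = 0.238.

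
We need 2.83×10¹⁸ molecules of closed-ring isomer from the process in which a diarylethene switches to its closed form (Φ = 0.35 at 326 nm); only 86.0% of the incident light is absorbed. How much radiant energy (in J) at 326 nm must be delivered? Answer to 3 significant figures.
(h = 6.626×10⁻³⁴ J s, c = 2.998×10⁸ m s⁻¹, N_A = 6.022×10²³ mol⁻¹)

5.73 J

Product: 2.83×10¹⁸ / 6.022×10²³ = 4.699×10⁻⁶ mol.
Photons that must be absorbed: 4.699×10⁻⁶ / 0.35 = 1.343×10⁻⁵ mol.
Incident photons needed: 1.343×10⁻⁵ / 0.860 = 1.562×10⁻⁵ mol.
Photon energy: hc/λ = 6.093×10⁻¹⁹ J; per mole, 3.669×10⁵ J mol⁻¹.
Energy required: 1.562×10⁻⁵ × 3.669×10⁵ = 5.73 J.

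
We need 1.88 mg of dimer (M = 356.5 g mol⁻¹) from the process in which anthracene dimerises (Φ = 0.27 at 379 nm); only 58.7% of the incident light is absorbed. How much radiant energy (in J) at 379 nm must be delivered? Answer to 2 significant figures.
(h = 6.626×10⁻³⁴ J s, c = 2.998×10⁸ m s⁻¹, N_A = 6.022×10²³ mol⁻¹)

Product: 1.88 mg / 356.5 g mol⁻¹ = 5.273×10⁻⁶ mol.
Photons that must be absorbed: 5.273×10⁻⁶ / 0.27 = 1.953×10⁻⁵ mol.
Incident photons needed: 1.953×10⁻⁵ / 0.587 = 3.327×10⁻⁵ mol.
Photon energy: hc/λ = 5.241×10⁻¹⁹ J; per mole, 3.156×10⁵ J mol⁻¹.
Energy required: 3.327×10⁻⁵ × 3.156×10⁵ = 11 J.

11 J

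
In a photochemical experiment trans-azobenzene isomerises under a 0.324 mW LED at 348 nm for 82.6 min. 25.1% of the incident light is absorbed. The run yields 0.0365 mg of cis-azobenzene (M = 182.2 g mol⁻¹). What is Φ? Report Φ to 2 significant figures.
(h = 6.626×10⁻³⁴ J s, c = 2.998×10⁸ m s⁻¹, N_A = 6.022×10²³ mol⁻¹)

Φ = 0.17

Product: 0.0365 mg / 182.2 g mol⁻¹ = 2.003×10⁻⁷ mol.
Photon energy at 348 nm: hc/λ = (6.626×10⁻³⁴)(2.998×10⁸)/(348×10⁻⁹) = 5.708×10⁻¹⁹ J.
Energy delivered: (0.324 mW)(4956 s) = 1.606 J.
Photons incident: 1.606 / 5.708×10⁻¹⁹ = 2.814×10¹⁸, i.e. 2.814×10¹⁸/6.022×10²³ = 4.673×10⁻⁶ mol.
Photons absorbed: 0.251 × 4.673×10⁻⁶ = 1.173×10⁻⁶ mol.
Φ = 2.003×10⁻⁷ mol / 1.173×10⁻⁶ mol photons = 0.17.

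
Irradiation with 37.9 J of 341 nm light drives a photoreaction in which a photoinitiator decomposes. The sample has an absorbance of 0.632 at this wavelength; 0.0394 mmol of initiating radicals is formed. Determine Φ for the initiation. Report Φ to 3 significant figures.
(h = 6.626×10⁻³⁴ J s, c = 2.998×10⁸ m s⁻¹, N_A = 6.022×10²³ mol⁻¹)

Product: 0.0394 mmol = 3.94×10⁻⁵ mol.
Photon energy at 341 nm: hc/λ = (6.626×10⁻³⁴)(2.998×10⁸)/(341×10⁻⁹) = 5.825×10⁻¹⁹ J.
Photons incident: 37.9 / 5.825×10⁻¹⁹ = 6.506×10¹⁹, i.e. 6.506×10¹⁹/6.022×10²³ = 1.080×10⁻⁴ mol.
Fraction absorbed: 1 − 10^(−0.632) = 0.7667.
Photons absorbed: 0.7667 × 1.080×10⁻⁴ = 8.280×10⁻⁵ mol.
Φ = 3.94×10⁻⁵ mol / 8.280×10⁻⁵ mol photons = 0.476.

Φ = 0.476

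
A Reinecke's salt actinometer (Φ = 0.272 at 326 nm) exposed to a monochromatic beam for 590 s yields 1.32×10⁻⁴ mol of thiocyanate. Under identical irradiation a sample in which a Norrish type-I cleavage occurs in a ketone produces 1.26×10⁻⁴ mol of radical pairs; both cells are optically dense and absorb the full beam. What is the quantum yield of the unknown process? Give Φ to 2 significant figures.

Photons absorbed by the actinometer: 1.32×10⁻⁴ / 0.272 = 4.853×10⁻⁴ mol.
Φ(unknown) = 1.26×10⁻⁴ / 4.853×10⁻⁴ = 0.26.

Φ = 0.26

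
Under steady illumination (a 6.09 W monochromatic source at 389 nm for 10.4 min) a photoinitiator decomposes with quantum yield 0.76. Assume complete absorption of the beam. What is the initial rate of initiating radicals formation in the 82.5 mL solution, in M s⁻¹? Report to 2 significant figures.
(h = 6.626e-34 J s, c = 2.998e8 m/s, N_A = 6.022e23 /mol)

1.8e-4 M s⁻¹

Photon energy at 389 nm: hc/λ = (6.626e-34)(2.998e8)/(389e-9) = 5.107e-19 J.
Energy delivered: (6.09 W)(624 s) = 3800 J.
Photons incident: 3800 / 5.107e-19 = 7.441e21, i.e. 7.441e21/6.022e23 = 0.01236 mol.
Product formed: 0.76 × 0.01236 = 0.009394 mol.
Rate: 0.009394 mol / (624 s × 0.0825 L) = 1.8e-4 M s⁻¹.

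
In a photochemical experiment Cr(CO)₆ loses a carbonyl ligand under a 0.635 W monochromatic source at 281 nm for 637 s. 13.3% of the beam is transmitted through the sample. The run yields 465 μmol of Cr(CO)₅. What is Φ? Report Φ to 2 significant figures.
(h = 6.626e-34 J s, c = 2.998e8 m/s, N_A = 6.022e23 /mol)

Product: 465 μmol = 4.65e-4 mol.
Photon energy at 281 nm: hc/λ = (6.626e-34)(2.998e8)/(281e-9) = 7.069e-19 J.
Energy delivered: (0.635 W)(637 s) = 404.5 J.
Photons incident: 404.5 / 7.069e-19 = 5.722e20, i.e. 5.722e20/6.022e23 = 9.502e-4 mol.
Fraction absorbed: 1 − 13.3/100 = 0.8670.
Photons absorbed: 0.8670 × 9.502e-4 = 8.238e-4 mol.
Φ = 4.65e-4 mol / 8.238e-4 mol photons = 0.56.

Φ = 0.56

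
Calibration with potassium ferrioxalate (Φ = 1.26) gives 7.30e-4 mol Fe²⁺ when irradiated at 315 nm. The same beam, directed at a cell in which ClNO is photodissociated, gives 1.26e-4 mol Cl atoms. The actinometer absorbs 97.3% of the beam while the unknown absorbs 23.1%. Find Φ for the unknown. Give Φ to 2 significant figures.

Φ = 0.92

Photons absorbed by the actinometer: 7.30e-4 / 1.26 = 5.794e-4 mol.
Incident flux: 5.794e-4 / 0.973 = 5.955e-4 einstein.
Absorbed by unknown: 0.231 × 5.955e-4 = 1.376e-4 mol.
Φ(unknown) = 1.26e-4 / 1.376e-4 = 0.92.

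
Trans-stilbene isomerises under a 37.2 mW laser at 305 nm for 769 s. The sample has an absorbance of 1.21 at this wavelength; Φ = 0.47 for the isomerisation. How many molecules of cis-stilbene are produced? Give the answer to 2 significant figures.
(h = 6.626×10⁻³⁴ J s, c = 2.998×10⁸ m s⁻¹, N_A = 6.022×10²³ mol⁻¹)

Photon energy at 305 nm: hc/λ = (6.626×10⁻³⁴)(2.998×10⁸)/(305×10⁻⁹) = 6.513×10⁻¹⁹ J.
Energy delivered: (37.2 mW)(769 s) = 28.61 J.
Photons incident: 28.61 / 6.513×10⁻¹⁹ = 4.393×10¹⁹, i.e. 4.393×10¹⁹/6.022×10²³ = 7.295×10⁻⁵ mol.
Fraction absorbed: 1 − 10^(−1.21) = 0.9383.
Photons absorbed: 0.9383 × 7.295×10⁻⁵ = 6.845×10⁻⁵ mol.
Product: Φ × n_abs = 0.47 × 6.845×10⁻⁵ = 3.217×10⁻⁵ mol.
As a count: 3.217×10⁻⁵ × 6.022×10²³ = 1.9×10¹⁹.

1.9×10¹⁹ molecules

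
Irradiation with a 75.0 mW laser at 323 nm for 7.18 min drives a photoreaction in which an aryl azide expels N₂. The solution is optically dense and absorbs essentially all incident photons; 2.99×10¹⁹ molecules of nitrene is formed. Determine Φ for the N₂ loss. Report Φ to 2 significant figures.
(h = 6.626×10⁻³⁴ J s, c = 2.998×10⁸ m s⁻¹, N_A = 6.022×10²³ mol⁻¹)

Product: 2.99×10¹⁹ / 6.022×10²³ = 4.965×10⁻⁵ mol.
Photon energy at 323 nm: hc/λ = (6.626×10⁻³⁴)(2.998×10⁸)/(323×10⁻⁹) = 6.150×10⁻¹⁹ J.
Energy delivered: (75.0 mW)(430.8 s) = 32.31 J.
Photons incident: 32.31 / 6.150×10⁻¹⁹ = 5.254×10¹⁹, i.e. 5.254×10¹⁹/6.022×10²³ = 8.725×10⁻⁵ mol.
Φ = 4.965×10⁻⁵ mol / 8.725×10⁻⁵ mol photons = 0.57.

Φ = 0.57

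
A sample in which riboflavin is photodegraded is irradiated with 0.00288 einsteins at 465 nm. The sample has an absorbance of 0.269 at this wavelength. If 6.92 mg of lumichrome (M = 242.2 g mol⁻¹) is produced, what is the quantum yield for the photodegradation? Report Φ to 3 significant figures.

Product: 6.92 mg / 242.2 g mol⁻¹ = 2.857e-5 mol.
Fraction absorbed: 1 − 10^(−0.269) = 0.4617.
Photons absorbed: 0.4617 × 0.00288 = 0.001330 mol.
Φ = 2.857e-5 mol / 0.001330 mol photons = 0.0215.

Φ = 0.0215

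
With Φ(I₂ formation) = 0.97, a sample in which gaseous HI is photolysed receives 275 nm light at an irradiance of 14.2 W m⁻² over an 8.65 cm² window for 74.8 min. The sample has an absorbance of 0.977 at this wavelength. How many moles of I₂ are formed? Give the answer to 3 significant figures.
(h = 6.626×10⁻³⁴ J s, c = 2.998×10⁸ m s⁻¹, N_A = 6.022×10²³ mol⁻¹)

1.10×10⁻⁴ mol

Photon energy at 275 nm: hc/λ = (6.626×10⁻³⁴)(2.998×10⁸)/(275×10⁻⁹) = 7.224×10⁻¹⁹ J.
Energy delivered: (14.2 W m⁻²)(8.65×10⁻⁴ m²)(4488 s) = 55.13 J.
Photons incident: 55.13 / 7.224×10⁻¹⁹ = 7.632×10¹⁹, i.e. 7.632×10¹⁹/6.022×10²³ = 1.267×10⁻⁴ mol.
Fraction absorbed: 1 − 10^(−0.977) = 0.8946.
Photons absorbed: 0.8946 × 1.267×10⁻⁴ = 1.133×10⁻⁴ mol.
Product: Φ × n_abs = 0.97 × 1.133×10⁻⁴ = 1.099×10⁻⁴ mol.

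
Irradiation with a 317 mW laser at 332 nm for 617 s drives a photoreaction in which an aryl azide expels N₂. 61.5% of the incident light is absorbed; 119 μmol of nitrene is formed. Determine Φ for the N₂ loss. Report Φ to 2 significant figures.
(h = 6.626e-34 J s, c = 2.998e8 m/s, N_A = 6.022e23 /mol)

Product: 119 μmol = 1.19e-4 mol.
Photon energy at 332 nm: hc/λ = (6.626e-34)(2.998e8)/(332e-9) = 5.983e-19 J.
Energy delivered: (317 mW)(617 s) = 195.6 J.
Photons incident: 195.6 / 5.983e-19 = 3.269e20, i.e. 3.269e20/6.022e23 = 5.428e-4 mol.
Photons absorbed: 0.615 × 5.428e-4 = 3.338e-4 mol.
Φ = 1.19e-4 mol / 3.338e-4 mol photons = 0.36.

Φ = 0.36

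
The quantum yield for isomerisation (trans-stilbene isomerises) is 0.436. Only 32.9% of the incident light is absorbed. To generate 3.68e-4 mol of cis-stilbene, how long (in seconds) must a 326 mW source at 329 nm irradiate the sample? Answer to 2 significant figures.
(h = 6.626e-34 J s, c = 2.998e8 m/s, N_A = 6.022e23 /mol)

Photons that must be absorbed: 3.68e-4 / 0.436 = 8.440e-4 mol.
Incident photons needed: 8.440e-4 / 0.329 = 0.002565 mol.
Photon energy: hc/λ = 6.038e-19 J; per mole, 3.636e5 J mol⁻¹.
Energy required: 0.002565 × 3.636e5 = 932.6 J.
Time: 932.6 J / 0.326 W = 2900 s.

t ≈ 2900 s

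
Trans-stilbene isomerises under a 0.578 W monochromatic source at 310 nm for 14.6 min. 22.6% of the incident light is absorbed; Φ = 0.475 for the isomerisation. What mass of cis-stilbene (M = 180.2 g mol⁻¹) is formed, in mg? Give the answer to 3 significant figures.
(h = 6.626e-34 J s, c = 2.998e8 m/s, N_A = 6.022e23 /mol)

25.4 mg

Photon energy at 310 nm: hc/λ = (6.626e-34)(2.998e8)/(310e-9) = 6.408e-19 J.
Energy delivered: (0.578 W)(876 s) = 506.3 J.
Photons incident: 506.3 / 6.408e-19 = 7.901e20, i.e. 7.901e20/6.022e23 = 0.001312 mol.
Photons absorbed: 0.226 × 0.001312 = 2.965e-4 mol.
Product: Φ × n_abs = 0.475 × 2.965e-4 = 1.408e-4 mol.
Mass: 1.408e-4 × 180.2 = 0.02537 g = 25.4 mg.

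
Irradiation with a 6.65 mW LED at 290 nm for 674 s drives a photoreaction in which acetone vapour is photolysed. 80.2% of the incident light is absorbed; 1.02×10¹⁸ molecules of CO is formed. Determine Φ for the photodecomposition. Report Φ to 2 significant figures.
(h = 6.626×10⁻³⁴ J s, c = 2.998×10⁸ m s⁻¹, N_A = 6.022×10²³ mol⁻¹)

Φ = 0.19

Product: 1.02×10¹⁸ / 6.022×10²³ = 1.694×10⁻⁶ mol.
Photon energy at 290 nm: hc/λ = (6.626×10⁻³⁴)(2.998×10⁸)/(290×10⁻⁹) = 6.850×10⁻¹⁹ J.
Energy delivered: (6.65 mW)(674 s) = 4.482 J.
Photons incident: 4.482 / 6.850×10⁻¹⁹ = 6.543×10¹⁸, i.e. 6.543×10¹⁸/6.022×10²³ = 1.087×10⁻⁵ mol.
Photons absorbed: 0.802 × 1.087×10⁻⁵ = 8.718×10⁻⁶ mol.
Φ = 1.694×10⁻⁶ mol / 8.718×10⁻⁶ mol photons = 0.19.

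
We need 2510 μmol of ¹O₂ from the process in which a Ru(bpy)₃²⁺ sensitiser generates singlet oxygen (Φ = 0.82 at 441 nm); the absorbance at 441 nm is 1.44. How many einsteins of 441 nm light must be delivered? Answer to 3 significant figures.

0.00318 einstein

Product: 2510 μmol = 0.00251 mol.
Photons that must be absorbed: 0.00251 / 0.82 = 0.003061 mol.
Fraction absorbed: 1 − 10^(−1.44) = 0.9637.
Incident photons needed: 0.003061 / 0.9637 = 0.003176 mol.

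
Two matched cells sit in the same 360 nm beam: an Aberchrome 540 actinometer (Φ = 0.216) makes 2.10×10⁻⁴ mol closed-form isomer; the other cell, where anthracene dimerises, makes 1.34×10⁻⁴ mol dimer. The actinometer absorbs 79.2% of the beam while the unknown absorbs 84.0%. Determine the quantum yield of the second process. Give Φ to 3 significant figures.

Φ = 0.130

Photons absorbed by the actinometer: 2.10×10⁻⁴ / 0.216 = 9.722×10⁻⁴ mol.
Incident flux: 9.722×10⁻⁴ / 0.792 = 0.001228 einstein.
Absorbed by unknown: 0.840 × 0.001228 = 0.001032 mol.
Φ(unknown) = 1.34×10⁻⁴ / 0.001032 = 0.130.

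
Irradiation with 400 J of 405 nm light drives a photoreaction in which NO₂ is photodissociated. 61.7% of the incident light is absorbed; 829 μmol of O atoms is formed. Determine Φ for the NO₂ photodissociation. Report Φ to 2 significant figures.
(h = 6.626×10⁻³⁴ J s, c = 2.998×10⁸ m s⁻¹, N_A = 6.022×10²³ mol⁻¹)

Φ = 0.99

Product: 829 μmol = 8.29×10⁻⁴ mol.
Photon energy at 405 nm: hc/λ = (6.626×10⁻³⁴)(2.998×10⁸)/(405×10⁻⁹) = 4.905×10⁻¹⁹ J.
Photons incident: 400 / 4.905×10⁻¹⁹ = 8.155×10²⁰, i.e. 8.155×10²⁰/6.022×10²³ = 0.001354 mol.
Photons absorbed: 0.617 × 0.001354 = 8.354×10⁻⁴ mol.
Φ = 8.29×10⁻⁴ mol / 8.354×10⁻⁴ mol photons = 0.99.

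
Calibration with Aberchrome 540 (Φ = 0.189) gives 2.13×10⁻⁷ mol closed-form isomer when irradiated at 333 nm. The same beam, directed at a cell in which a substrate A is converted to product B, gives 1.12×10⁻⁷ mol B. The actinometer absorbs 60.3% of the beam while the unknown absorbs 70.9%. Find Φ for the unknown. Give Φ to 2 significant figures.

Φ = 0.085

Photons absorbed by the actinometer: 2.13×10⁻⁷ / 0.189 = 1.127×10⁻⁶ mol.
Incident flux: 1.127×10⁻⁶ / 0.603 = 1.869×10⁻⁶ einstein.
Absorbed by unknown: 0.709 × 1.869×10⁻⁶ = 1.325×10⁻⁶ mol.
Φ(unknown) = 1.12×10⁻⁷ / 1.325×10⁻⁶ = 0.085.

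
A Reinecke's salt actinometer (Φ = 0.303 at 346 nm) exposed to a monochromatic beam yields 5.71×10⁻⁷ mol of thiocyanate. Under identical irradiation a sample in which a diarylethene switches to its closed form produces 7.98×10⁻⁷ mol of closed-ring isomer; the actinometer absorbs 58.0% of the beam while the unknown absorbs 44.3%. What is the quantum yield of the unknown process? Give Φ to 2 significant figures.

Photons absorbed by the actinometer: 5.71×10⁻⁷ / 0.303 = 1.884×10⁻⁶ mol.
Incident flux: 1.884×10⁻⁶ / 0.580 = 3.248×10⁻⁶ einstein.
Absorbed by unknown: 0.443 × 3.248×10⁻⁶ = 1.439×10⁻⁶ mol.
Φ(unknown) = 7.98×10⁻⁷ / 1.439×10⁻⁶ = 0.55.

Φ = 0.55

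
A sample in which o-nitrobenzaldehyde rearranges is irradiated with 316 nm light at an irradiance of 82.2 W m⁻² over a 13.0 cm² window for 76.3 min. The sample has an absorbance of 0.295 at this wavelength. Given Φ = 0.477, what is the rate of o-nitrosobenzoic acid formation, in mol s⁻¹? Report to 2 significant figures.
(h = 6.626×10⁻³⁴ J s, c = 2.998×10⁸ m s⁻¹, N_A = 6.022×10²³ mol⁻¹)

Photon energy at 316 nm: hc/λ = (6.626×10⁻³⁴)(2.998×10⁸)/(316×10⁻⁹) = 6.286×10⁻¹⁹ J.
Energy delivered: (82.2 W m⁻²)(13.0×10⁻⁴ m²)(4578 s) = 489.2 J.
Photons incident: 489.2 / 6.286×10⁻¹⁹ = 7.782×10²⁰, i.e. 7.782×10²⁰/6.022×10²³ = 0.001292 mol.
Fraction absorbed: 1 − 10^(−0.295) = 0.4930.
Photons absorbed: 0.4930 × 0.001292 = 6.370×10⁻⁴ mol.
Product formed: 0.477 × 6.370×10⁻⁴ = 3.038×10⁻⁴ mol.
Rate: 3.038×10⁻⁴ / 4578 s = 6.6×10⁻⁸ mol s⁻¹.

6.6×10⁻⁸ mol s⁻¹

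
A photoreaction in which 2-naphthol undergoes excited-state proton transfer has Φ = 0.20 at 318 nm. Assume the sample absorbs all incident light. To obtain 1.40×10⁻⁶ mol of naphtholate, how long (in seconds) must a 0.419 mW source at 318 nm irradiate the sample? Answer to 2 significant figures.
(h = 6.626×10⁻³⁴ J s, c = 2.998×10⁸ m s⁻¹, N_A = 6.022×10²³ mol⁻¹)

t ≈ 6300 s

Photons that must be absorbed: 1.40×10⁻⁶ / 0.20 = 7.000×10⁻⁶ mol.
Photon energy: hc/λ = 6.247×10⁻¹⁹ J; per mole, 3.762×10⁵ J mol⁻¹.
Energy required: 7.000×10⁻⁶ × 3.762×10⁵ = 2.633 J.
Time: 2.633 J / 0.000419 W = 6300 s.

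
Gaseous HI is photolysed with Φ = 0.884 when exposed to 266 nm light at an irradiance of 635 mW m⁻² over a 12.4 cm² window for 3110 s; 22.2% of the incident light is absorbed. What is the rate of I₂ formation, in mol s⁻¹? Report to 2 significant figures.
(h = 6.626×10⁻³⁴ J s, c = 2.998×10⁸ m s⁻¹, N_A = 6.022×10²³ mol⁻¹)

3.4×10⁻¹⁰ mol s⁻¹

Photon energy at 266 nm: hc/λ = (6.626×10⁻³⁴)(2.998×10⁸)/(266×10⁻⁹) = 7.468×10⁻¹⁹ J.
Energy delivered: (635 mW m⁻²)(12.4×10⁻⁴ m²)(3110 s) = 2.449 J.
Photons incident: 2.449 / 7.468×10⁻¹⁹ = 3.279×10¹⁸, i.e. 3.279×10¹⁸/6.022×10²³ = 5.445×10⁻⁶ mol.
Photons absorbed: 0.222 × 5.445×10⁻⁶ = 1.209×10⁻⁶ mol.
Product formed: 0.884 × 1.209×10⁻⁶ = 1.069×10⁻⁶ mol.
Rate: 1.069×10⁻⁶ / 3110 s = 3.4×10⁻¹⁰ mol s⁻¹.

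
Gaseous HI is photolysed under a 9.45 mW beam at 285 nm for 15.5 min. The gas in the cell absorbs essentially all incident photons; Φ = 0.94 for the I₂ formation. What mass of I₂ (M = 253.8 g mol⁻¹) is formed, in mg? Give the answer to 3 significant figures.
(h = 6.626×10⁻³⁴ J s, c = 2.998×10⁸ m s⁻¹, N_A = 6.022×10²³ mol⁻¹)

5.00 mg

Photon energy at 285 nm: hc/λ = (6.626×10⁻³⁴)(2.998×10⁸)/(285×10⁻⁹) = 6.970×10⁻¹⁹ J.
Energy delivered: (9.45 mW)(930 s) = 8.789 J.
Photons incident: 8.789 / 6.970×10⁻¹⁹ = 1.261×10¹⁹, i.e. 1.261×10¹⁹/6.022×10²³ = 2.094×10⁻⁵ mol.
Product: Φ × n_abs = 0.94 × 2.094×10⁻⁵ = 1.968×10⁻⁵ mol.
Mass: 1.968×10⁻⁵ × 253.8 = 0.004995 g = 5.00 mg.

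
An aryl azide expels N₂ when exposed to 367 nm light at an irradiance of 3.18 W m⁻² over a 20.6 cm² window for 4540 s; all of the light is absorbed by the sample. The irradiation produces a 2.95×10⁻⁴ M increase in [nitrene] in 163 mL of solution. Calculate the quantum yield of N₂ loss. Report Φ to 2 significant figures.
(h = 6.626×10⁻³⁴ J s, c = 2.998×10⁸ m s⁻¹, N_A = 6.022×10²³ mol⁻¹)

Product: (2.95×10⁻⁴ M)(0.163 L) = 4.809×10⁻⁵ mol.
Photon energy at 367 nm: hc/λ = (6.626×10⁻³⁴)(2.998×10⁸)/(367×10⁻⁹) = 5.413×10⁻¹⁹ J.
Energy delivered: (3.18 W m⁻²)(20.6×10⁻⁴ m²)(4540 s) = 29.74 J.
Photons incident: 29.74 / 5.413×10⁻¹⁹ = 5.494×10¹⁹, i.e. 5.494×10¹⁹/6.022×10²³ = 9.123×10⁻⁵ mol.
Φ = 4.809×10⁻⁵ mol / 9.123×10⁻⁵ mol photons = 0.53.

Φ = 0.53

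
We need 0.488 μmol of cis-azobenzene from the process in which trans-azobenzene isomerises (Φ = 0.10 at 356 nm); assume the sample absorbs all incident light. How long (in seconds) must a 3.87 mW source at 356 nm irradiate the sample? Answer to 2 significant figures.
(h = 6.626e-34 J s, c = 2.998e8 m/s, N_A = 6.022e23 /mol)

Product: 0.488 μmol = 4.88e-7 mol.
Photons that must be absorbed: 4.88e-7 / 0.10 = 4.880e-6 mol.
Photon energy: hc/λ = 5.580e-19 J; per mole, 3.360e5 J mol⁻¹.
Energy required: 4.880e-6 × 3.360e5 = 1.640 J.
Time: 1.640 J / 0.00387 W = 420 s.

t ≈ 420 s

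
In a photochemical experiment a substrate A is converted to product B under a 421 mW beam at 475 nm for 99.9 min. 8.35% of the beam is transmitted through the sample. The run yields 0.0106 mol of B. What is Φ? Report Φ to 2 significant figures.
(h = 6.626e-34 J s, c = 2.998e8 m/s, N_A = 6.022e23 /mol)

Photon energy at 475 nm: hc/λ = (6.626e-34)(2.998e8)/(475e-9) = 4.182e-19 J.
Energy delivered: (421 mW)(5994 s) = 2523 J.
Photons incident: 2523 / 4.182e-19 = 6.033e21, i.e. 6.033e21/6.022e23 = 0.01002 mol.
Fraction absorbed: 1 − 8.35/100 = 0.9165.
Photons absorbed: 0.9165 × 0.01002 = 0.009183 mol.
Φ = 0.0106 mol / 0.009183 mol photons = 1.2.

Φ = 1.2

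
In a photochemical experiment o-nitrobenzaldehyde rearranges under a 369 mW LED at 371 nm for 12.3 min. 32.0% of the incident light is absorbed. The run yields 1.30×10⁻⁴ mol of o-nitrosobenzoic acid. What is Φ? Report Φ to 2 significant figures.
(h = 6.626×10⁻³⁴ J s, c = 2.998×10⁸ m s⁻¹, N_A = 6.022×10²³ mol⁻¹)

Photon energy at 371 nm: hc/λ = (6.626×10⁻³⁴)(2.998×10⁸)/(371×10⁻⁹) = 5.354×10⁻¹⁹ J.
Energy delivered: (369 mW)(738 s) = 272.3 J.
Photons incident: 272.3 / 5.354×10⁻¹⁹ = 5.086×10²⁰, i.e. 5.086×10²⁰/6.022×10²³ = 8.446×10⁻⁴ mol.
Photons absorbed: 0.320 × 8.446×10⁻⁴ = 2.703×10⁻⁴ mol.
Φ = 1.30×10⁻⁴ mol / 2.703×10⁻⁴ mol photons = 0.48.

Φ = 0.48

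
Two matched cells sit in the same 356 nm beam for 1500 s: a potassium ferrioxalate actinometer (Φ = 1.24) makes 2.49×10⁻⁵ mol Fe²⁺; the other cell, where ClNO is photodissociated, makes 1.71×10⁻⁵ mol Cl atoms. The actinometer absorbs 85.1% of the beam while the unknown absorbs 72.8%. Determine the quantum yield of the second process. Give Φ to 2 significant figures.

Φ = 1.0

Photons absorbed by the actinometer: 2.49×10⁻⁵ / 1.24 = 2.008×10⁻⁵ mol.
Incident flux: 2.008×10⁻⁵ / 0.851 = 2.360×10⁻⁵ einstein.
Absorbed by unknown: 0.728 × 2.360×10⁻⁵ = 1.718×10⁻⁵ mol.
Φ(unknown) = 1.71×10⁻⁵ / 1.718×10⁻⁵ = 1.0.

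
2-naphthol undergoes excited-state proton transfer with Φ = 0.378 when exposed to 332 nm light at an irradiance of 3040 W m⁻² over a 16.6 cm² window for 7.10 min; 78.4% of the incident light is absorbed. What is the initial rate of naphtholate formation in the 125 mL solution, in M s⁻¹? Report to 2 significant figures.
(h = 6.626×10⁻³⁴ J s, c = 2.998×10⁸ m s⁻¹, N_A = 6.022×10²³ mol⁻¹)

3.3×10⁻⁵ M s⁻¹

Photon energy at 332 nm: hc/λ = (6.626×10⁻³⁴)(2.998×10⁸)/(332×10⁻⁹) = 5.983×10⁻¹⁹ J.
Energy delivered: (3040 W m⁻²)(16.6×10⁻⁴ m²)(426 s) = 2150 J.
Photons incident: 2150 / 5.983×10⁻¹⁹ = 3.594×10²¹, i.e. 3.594×10²¹/6.022×10²³ = 0.005968 mol.
Photons absorbed: 0.784 × 0.005968 = 0.004679 mol.
Product formed: 0.378 × 0.004679 = 0.001769 mol.
Rate: 0.001769 mol / (426 s × 0.125 L) = 3.3×10⁻⁵ M s⁻¹.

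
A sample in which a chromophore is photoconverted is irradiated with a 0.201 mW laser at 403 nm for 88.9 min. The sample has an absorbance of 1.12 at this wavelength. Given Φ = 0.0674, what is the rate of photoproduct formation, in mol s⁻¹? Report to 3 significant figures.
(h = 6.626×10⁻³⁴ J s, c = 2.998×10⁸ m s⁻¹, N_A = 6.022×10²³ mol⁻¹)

Photon energy at 403 nm: hc/λ = (6.626×10⁻³⁴)(2.998×10⁸)/(403×10⁻⁹) = 4.929×10⁻¹⁹ J.
Energy delivered: (0.201 mW)(5334 s) = 1.072 J.
Photons incident: 1.072 / 4.929×10⁻¹⁹ = 2.175×10¹⁸, i.e. 2.175×10¹⁸/6.022×10²³ = 3.612×10⁻⁶ mol.
Fraction absorbed: 1 − 10^(−1.12) = 0.9241.
Photons absorbed: 0.9241 × 3.612×10⁻⁶ = 3.338×10⁻⁶ mol.
Product formed: 0.0674 × 3.338×10⁻⁶ = 2.250×10⁻⁷ mol.
Rate: 2.250×10⁻⁷ / 5334 s = 4.22×10⁻¹¹ mol s⁻¹.

4.22×10⁻¹¹ mol s⁻¹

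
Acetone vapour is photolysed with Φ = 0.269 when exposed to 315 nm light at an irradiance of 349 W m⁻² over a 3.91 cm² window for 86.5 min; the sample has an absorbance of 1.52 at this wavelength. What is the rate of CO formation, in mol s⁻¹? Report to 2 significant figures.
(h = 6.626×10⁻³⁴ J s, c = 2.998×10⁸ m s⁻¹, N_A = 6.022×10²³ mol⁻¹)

Photon energy at 315 nm: hc/λ = (6.626×10⁻³⁴)(2.998×10⁸)/(315×10⁻⁹) = 6.306×10⁻¹⁹ J.
Energy delivered: (349 W m⁻²)(3.91×10⁻⁴ m²)(5190 s) = 708.2 J.
Photons incident: 708.2 / 6.306×10⁻¹⁹ = 1.123×10²¹, i.e. 1.123×10²¹/6.022×10²³ = 0.001865 mol.
Fraction absorbed: 1 − 10^(−1.52) = 0.9698.
Photons absorbed: 0.9698 × 0.001865 = 0.001809 mol.
Product formed: 0.269 × 0.001809 = 4.866×10⁻⁴ mol.
Rate: 4.866×10⁻⁴ / 5190 s = 9.4×10⁻⁸ mol s⁻¹.

9.4×10⁻⁸ mol s⁻¹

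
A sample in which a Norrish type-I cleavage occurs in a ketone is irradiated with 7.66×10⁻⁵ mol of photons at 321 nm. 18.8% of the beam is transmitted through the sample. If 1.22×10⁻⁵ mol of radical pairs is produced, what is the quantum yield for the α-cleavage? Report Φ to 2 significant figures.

Φ = 0.20

Fraction absorbed: 1 − 18.8/100 = 0.8120.
Photons absorbed: 0.8120 × 7.66×10⁻⁵ = 6.220×10⁻⁵ mol.
Φ = 1.22×10⁻⁵ mol / 6.220×10⁻⁵ mol photons = 0.20.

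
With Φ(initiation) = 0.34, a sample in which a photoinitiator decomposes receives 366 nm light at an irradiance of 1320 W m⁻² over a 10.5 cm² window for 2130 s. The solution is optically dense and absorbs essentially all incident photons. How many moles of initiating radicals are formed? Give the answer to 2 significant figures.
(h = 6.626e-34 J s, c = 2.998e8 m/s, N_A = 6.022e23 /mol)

Photon energy at 366 nm: hc/λ = (6.626e-34)(2.998e8)/(366e-9) = 5.428e-19 J.
Energy delivered: (1320 W m⁻²)(10.5e-4 m²)(2130 s) = 2952 J.
Photons incident: 2952 / 5.428e-19 = 5.438e21, i.e. 5.438e21/6.022e23 = 0.009030 mol.
Product: Φ × n_abs = 0.34 × 0.009030 = 0.003070 mol.

0.0031 mol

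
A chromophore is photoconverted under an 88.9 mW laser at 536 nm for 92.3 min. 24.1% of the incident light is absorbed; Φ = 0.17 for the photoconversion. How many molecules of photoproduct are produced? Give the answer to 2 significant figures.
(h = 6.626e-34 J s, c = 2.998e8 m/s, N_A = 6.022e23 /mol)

5.4e19 molecules

Photon energy at 536 nm: hc/λ = (6.626e-34)(2.998e8)/(536e-9) = 3.706e-19 J.
Energy delivered: (88.9 mW)(5538 s) = 492.3 J.
Photons incident: 492.3 / 3.706e-19 = 1.328e21, i.e. 1.328e21/6.022e23 = 0.002205 mol.
Photons absorbed: 0.241 × 0.002205 = 5.314e-4 mol.
Product: Φ × n_abs = 0.17 × 5.314e-4 = 9.034e-5 mol.
As a count: 9.034e-5 × 6.022e23 = 5.4e19.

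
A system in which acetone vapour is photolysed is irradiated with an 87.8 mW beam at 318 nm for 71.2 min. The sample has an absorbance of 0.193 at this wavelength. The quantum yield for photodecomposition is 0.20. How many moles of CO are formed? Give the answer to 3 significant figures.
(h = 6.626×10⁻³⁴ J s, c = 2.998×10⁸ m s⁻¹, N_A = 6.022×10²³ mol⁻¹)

7.15×10⁻⁵ mol

Photon energy at 318 nm: hc/λ = (6.626×10⁻³⁴)(2.998×10⁸)/(318×10⁻⁹) = 6.247×10⁻¹⁹ J.
Energy delivered: (87.8 mW)(4272 s) = 375.1 J.
Photons incident: 375.1 / 6.247×10⁻¹⁹ = 6.004×10²⁰, i.e. 6.004×10²⁰/6.022×10²³ = 9.970×10⁻⁴ mol.
Fraction absorbed: 1 − 10^(−0.193) = 0.3588.
Photons absorbed: 0.3588 × 9.970×10⁻⁴ = 3.577×10⁻⁴ mol.
Product: Φ × n_abs = 0.20 × 3.577×10⁻⁴ = 7.154×10⁻⁵ mol.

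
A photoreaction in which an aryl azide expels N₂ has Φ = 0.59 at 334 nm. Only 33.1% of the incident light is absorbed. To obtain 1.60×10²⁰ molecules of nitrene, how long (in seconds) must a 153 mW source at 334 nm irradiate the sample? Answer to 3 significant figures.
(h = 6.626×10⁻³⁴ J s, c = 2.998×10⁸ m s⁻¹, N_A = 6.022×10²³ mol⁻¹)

Product: 1.60×10²⁰ / 6.022×10²³ = 2.657×10⁻⁴ mol.
Photons that must be absorbed: 2.657×10⁻⁴ / 0.59 = 4.503×10⁻⁴ mol.
Incident photons needed: 4.503×10⁻⁴ / 0.331 = 0.001360 mol.
Photon energy: hc/λ = 5.948×10⁻¹⁹ J; per mole, 3.582×10⁵ J mol⁻¹.
Energy required: 0.001360 × 3.582×10⁵ = 487.2 J.
Time: 487.2 J / 0.153 W = 3180 s.

t ≈ 3180 s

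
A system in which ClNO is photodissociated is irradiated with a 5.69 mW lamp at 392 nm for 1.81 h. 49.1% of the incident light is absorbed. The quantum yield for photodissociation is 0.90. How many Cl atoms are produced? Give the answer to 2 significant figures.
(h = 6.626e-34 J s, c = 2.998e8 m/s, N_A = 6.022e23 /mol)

3.2e19 atoms

Photon energy at 392 nm: hc/λ = (6.626e-34)(2.998e8)/(392e-9) = 5.068e-19 J.
Energy delivered: (5.69 mW)(6516 s) = 37.08 J.
Photons incident: 37.08 / 5.068e-19 = 7.316e19, i.e. 7.316e19/6.022e23 = 1.215e-4 mol.
Photons absorbed: 0.491 × 1.215e-4 = 5.966e-5 mol.
Product: Φ × n_abs = 0.90 × 5.966e-5 = 5.369e-5 mol.
As a count: 5.369e-5 × 6.022e23 = 3.2e19.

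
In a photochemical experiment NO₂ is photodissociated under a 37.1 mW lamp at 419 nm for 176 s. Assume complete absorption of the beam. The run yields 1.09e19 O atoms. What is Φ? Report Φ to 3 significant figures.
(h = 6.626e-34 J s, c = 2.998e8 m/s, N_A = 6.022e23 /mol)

Product: 1.09e19 / 6.022e23 = 1.810e-5 mol.
Photon energy at 419 nm: hc/λ = (6.626e-34)(2.998e8)/(419e-9) = 4.741e-19 J.
Energy delivered: (37.1 mW)(176 s) = 6.530 J.
Photons incident: 6.530 / 4.741e-19 = 1.377e19, i.e. 1.377e19/6.022e23 = 2.287e-5 mol.
Φ = 1.810e-5 mol / 2.287e-5 mol photons = 0.791.

Φ = 0.791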